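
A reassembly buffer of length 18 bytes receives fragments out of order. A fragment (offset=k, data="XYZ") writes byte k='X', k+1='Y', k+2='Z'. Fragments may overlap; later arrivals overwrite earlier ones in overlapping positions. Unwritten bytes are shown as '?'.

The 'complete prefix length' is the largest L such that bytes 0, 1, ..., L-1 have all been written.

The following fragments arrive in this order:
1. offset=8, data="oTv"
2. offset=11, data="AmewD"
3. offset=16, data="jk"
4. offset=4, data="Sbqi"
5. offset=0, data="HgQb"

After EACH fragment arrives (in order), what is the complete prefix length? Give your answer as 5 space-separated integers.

Answer: 0 0 0 0 18

Derivation:
Fragment 1: offset=8 data="oTv" -> buffer=????????oTv??????? -> prefix_len=0
Fragment 2: offset=11 data="AmewD" -> buffer=????????oTvAmewD?? -> prefix_len=0
Fragment 3: offset=16 data="jk" -> buffer=????????oTvAmewDjk -> prefix_len=0
Fragment 4: offset=4 data="Sbqi" -> buffer=????SbqioTvAmewDjk -> prefix_len=0
Fragment 5: offset=0 data="HgQb" -> buffer=HgQbSbqioTvAmewDjk -> prefix_len=18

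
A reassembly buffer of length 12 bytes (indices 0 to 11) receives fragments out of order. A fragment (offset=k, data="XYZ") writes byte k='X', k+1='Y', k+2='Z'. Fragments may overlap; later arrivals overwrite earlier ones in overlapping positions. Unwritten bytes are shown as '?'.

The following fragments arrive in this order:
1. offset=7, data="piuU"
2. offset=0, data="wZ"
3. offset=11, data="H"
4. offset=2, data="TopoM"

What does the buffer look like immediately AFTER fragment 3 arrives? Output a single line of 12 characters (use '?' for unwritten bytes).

Fragment 1: offset=7 data="piuU" -> buffer=???????piuU?
Fragment 2: offset=0 data="wZ" -> buffer=wZ?????piuU?
Fragment 3: offset=11 data="H" -> buffer=wZ?????piuUH

Answer: wZ?????piuUH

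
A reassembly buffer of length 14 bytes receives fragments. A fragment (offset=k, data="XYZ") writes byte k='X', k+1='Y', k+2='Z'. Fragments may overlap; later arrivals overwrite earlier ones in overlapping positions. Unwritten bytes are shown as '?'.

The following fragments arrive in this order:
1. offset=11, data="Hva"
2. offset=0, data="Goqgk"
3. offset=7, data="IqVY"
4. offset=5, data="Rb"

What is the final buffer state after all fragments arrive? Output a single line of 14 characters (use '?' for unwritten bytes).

Answer: GoqgkRbIqVYHva

Derivation:
Fragment 1: offset=11 data="Hva" -> buffer=???????????Hva
Fragment 2: offset=0 data="Goqgk" -> buffer=Goqgk??????Hva
Fragment 3: offset=7 data="IqVY" -> buffer=Goqgk??IqVYHva
Fragment 4: offset=5 data="Rb" -> buffer=GoqgkRbIqVYHva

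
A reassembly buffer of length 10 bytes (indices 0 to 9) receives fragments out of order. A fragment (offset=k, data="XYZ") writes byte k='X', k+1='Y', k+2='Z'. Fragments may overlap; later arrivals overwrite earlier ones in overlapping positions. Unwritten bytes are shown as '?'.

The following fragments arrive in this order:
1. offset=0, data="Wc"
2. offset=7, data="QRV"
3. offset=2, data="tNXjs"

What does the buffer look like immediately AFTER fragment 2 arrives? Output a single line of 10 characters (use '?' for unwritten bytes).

Fragment 1: offset=0 data="Wc" -> buffer=Wc????????
Fragment 2: offset=7 data="QRV" -> buffer=Wc?????QRV

Answer: Wc?????QRV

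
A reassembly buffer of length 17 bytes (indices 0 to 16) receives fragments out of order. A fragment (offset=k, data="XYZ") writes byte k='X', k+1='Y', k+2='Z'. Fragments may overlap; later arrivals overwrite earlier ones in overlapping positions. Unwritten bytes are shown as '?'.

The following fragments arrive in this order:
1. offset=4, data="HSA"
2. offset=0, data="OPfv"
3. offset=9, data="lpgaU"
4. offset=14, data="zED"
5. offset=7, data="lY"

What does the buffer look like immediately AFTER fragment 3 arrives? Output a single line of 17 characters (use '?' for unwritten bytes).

Fragment 1: offset=4 data="HSA" -> buffer=????HSA??????????
Fragment 2: offset=0 data="OPfv" -> buffer=OPfvHSA??????????
Fragment 3: offset=9 data="lpgaU" -> buffer=OPfvHSA??lpgaU???

Answer: OPfvHSA??lpgaU???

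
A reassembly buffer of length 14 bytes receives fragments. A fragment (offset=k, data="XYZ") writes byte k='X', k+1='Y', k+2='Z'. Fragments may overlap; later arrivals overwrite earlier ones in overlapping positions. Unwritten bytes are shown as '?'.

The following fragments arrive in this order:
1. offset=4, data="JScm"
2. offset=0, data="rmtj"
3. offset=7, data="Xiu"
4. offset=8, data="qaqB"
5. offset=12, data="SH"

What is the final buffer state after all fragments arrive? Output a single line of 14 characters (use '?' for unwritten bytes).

Answer: rmtjJScXqaqBSH

Derivation:
Fragment 1: offset=4 data="JScm" -> buffer=????JScm??????
Fragment 2: offset=0 data="rmtj" -> buffer=rmtjJScm??????
Fragment 3: offset=7 data="Xiu" -> buffer=rmtjJScXiu????
Fragment 4: offset=8 data="qaqB" -> buffer=rmtjJScXqaqB??
Fragment 5: offset=12 data="SH" -> buffer=rmtjJScXqaqBSH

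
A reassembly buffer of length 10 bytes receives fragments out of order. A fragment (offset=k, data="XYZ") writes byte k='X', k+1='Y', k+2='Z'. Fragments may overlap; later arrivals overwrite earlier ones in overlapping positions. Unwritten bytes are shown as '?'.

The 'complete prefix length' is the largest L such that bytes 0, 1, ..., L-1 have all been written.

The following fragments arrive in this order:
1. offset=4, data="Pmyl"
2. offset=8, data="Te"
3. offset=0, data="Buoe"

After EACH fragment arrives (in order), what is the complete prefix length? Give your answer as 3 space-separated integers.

Fragment 1: offset=4 data="Pmyl" -> buffer=????Pmyl?? -> prefix_len=0
Fragment 2: offset=8 data="Te" -> buffer=????PmylTe -> prefix_len=0
Fragment 3: offset=0 data="Buoe" -> buffer=BuoePmylTe -> prefix_len=10

Answer: 0 0 10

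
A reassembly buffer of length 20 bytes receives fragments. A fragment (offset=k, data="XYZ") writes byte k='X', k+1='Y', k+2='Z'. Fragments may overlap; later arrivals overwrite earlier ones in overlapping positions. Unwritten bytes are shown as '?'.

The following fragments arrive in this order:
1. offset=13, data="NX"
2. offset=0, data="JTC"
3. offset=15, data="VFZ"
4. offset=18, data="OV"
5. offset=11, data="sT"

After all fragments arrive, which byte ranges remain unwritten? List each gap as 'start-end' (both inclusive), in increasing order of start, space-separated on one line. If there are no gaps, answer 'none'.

Fragment 1: offset=13 len=2
Fragment 2: offset=0 len=3
Fragment 3: offset=15 len=3
Fragment 4: offset=18 len=2
Fragment 5: offset=11 len=2
Gaps: 3-10

Answer: 3-10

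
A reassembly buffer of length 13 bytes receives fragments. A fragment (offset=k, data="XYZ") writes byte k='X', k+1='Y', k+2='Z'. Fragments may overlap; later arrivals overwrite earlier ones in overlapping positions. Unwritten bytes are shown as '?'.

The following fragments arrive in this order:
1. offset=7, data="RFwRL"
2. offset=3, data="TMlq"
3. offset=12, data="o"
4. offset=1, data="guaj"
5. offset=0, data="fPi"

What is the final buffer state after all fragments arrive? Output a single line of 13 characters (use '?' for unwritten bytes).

Fragment 1: offset=7 data="RFwRL" -> buffer=???????RFwRL?
Fragment 2: offset=3 data="TMlq" -> buffer=???TMlqRFwRL?
Fragment 3: offset=12 data="o" -> buffer=???TMlqRFwRLo
Fragment 4: offset=1 data="guaj" -> buffer=?guajlqRFwRLo
Fragment 5: offset=0 data="fPi" -> buffer=fPiajlqRFwRLo

Answer: fPiajlqRFwRLo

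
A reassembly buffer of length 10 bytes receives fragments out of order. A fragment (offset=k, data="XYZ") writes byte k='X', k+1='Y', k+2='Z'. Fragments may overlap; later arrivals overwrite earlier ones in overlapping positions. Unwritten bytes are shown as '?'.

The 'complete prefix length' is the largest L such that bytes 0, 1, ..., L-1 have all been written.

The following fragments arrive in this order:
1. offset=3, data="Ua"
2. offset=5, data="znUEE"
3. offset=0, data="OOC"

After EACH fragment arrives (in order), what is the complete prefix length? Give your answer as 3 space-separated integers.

Fragment 1: offset=3 data="Ua" -> buffer=???Ua????? -> prefix_len=0
Fragment 2: offset=5 data="znUEE" -> buffer=???UaznUEE -> prefix_len=0
Fragment 3: offset=0 data="OOC" -> buffer=OOCUaznUEE -> prefix_len=10

Answer: 0 0 10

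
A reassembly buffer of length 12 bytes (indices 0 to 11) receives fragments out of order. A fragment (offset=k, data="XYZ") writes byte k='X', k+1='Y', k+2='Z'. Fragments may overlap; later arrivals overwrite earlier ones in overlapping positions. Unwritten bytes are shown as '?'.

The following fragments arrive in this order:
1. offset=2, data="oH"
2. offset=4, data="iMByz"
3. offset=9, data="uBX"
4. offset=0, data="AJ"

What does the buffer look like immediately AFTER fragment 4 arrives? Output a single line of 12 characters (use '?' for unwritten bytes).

Fragment 1: offset=2 data="oH" -> buffer=??oH????????
Fragment 2: offset=4 data="iMByz" -> buffer=??oHiMByz???
Fragment 3: offset=9 data="uBX" -> buffer=??oHiMByzuBX
Fragment 4: offset=0 data="AJ" -> buffer=AJoHiMByzuBX

Answer: AJoHiMByzuBX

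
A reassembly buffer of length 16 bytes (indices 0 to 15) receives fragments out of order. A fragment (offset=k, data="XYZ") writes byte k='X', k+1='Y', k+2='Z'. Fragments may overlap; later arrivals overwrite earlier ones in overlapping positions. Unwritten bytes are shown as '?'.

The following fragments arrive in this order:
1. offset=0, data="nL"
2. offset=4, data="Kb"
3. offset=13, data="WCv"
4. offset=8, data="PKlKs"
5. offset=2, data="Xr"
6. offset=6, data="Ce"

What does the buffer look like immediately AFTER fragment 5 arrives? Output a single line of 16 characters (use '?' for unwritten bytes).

Answer: nLXrKb??PKlKsWCv

Derivation:
Fragment 1: offset=0 data="nL" -> buffer=nL??????????????
Fragment 2: offset=4 data="Kb" -> buffer=nL??Kb??????????
Fragment 3: offset=13 data="WCv" -> buffer=nL??Kb???????WCv
Fragment 4: offset=8 data="PKlKs" -> buffer=nL??Kb??PKlKsWCv
Fragment 5: offset=2 data="Xr" -> buffer=nLXrKb??PKlKsWCv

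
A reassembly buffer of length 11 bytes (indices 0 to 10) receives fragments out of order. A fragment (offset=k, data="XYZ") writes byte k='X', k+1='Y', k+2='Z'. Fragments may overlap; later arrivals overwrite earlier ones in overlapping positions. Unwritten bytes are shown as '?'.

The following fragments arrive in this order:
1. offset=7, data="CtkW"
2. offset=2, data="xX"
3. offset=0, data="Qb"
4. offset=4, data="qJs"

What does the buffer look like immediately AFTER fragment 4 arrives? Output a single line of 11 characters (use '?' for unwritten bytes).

Answer: QbxXqJsCtkW

Derivation:
Fragment 1: offset=7 data="CtkW" -> buffer=???????CtkW
Fragment 2: offset=2 data="xX" -> buffer=??xX???CtkW
Fragment 3: offset=0 data="Qb" -> buffer=QbxX???CtkW
Fragment 4: offset=4 data="qJs" -> buffer=QbxXqJsCtkW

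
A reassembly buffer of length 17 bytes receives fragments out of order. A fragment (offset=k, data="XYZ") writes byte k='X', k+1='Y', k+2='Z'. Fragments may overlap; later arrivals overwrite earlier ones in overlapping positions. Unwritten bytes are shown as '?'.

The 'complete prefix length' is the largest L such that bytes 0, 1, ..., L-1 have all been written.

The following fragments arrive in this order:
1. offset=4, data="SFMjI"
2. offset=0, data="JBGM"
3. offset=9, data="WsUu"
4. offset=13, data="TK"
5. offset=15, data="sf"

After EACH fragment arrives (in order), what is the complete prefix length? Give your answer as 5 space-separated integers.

Answer: 0 9 13 15 17

Derivation:
Fragment 1: offset=4 data="SFMjI" -> buffer=????SFMjI???????? -> prefix_len=0
Fragment 2: offset=0 data="JBGM" -> buffer=JBGMSFMjI???????? -> prefix_len=9
Fragment 3: offset=9 data="WsUu" -> buffer=JBGMSFMjIWsUu???? -> prefix_len=13
Fragment 4: offset=13 data="TK" -> buffer=JBGMSFMjIWsUuTK?? -> prefix_len=15
Fragment 5: offset=15 data="sf" -> buffer=JBGMSFMjIWsUuTKsf -> prefix_len=17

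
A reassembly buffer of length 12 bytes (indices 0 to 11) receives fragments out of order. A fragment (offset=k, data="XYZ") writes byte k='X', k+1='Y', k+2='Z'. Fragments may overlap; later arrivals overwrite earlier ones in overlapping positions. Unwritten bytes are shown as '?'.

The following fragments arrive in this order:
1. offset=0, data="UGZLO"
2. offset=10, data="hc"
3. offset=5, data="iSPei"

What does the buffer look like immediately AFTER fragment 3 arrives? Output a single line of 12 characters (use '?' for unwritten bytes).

Fragment 1: offset=0 data="UGZLO" -> buffer=UGZLO???????
Fragment 2: offset=10 data="hc" -> buffer=UGZLO?????hc
Fragment 3: offset=5 data="iSPei" -> buffer=UGZLOiSPeihc

Answer: UGZLOiSPeihc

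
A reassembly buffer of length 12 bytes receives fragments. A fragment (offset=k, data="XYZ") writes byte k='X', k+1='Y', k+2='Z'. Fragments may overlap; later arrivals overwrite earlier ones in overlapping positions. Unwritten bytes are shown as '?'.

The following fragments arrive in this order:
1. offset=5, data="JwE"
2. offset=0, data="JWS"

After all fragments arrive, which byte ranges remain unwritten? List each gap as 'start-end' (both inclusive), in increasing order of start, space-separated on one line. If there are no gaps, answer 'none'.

Answer: 3-4 8-11

Derivation:
Fragment 1: offset=5 len=3
Fragment 2: offset=0 len=3
Gaps: 3-4 8-11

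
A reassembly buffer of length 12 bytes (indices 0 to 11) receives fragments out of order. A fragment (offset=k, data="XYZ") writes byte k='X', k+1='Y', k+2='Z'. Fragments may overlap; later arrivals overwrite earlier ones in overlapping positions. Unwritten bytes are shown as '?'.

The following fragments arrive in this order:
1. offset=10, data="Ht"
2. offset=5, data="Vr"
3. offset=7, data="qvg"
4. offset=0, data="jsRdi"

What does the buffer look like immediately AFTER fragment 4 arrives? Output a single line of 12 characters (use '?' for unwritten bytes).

Answer: jsRdiVrqvgHt

Derivation:
Fragment 1: offset=10 data="Ht" -> buffer=??????????Ht
Fragment 2: offset=5 data="Vr" -> buffer=?????Vr???Ht
Fragment 3: offset=7 data="qvg" -> buffer=?????VrqvgHt
Fragment 4: offset=0 data="jsRdi" -> buffer=jsRdiVrqvgHt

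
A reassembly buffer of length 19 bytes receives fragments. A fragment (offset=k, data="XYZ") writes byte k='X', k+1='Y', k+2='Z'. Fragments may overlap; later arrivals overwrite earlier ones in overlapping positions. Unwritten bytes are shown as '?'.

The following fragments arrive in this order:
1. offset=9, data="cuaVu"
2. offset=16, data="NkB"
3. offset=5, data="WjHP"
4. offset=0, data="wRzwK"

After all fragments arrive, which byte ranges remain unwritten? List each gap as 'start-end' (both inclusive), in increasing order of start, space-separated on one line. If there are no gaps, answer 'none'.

Answer: 14-15

Derivation:
Fragment 1: offset=9 len=5
Fragment 2: offset=16 len=3
Fragment 3: offset=5 len=4
Fragment 4: offset=0 len=5
Gaps: 14-15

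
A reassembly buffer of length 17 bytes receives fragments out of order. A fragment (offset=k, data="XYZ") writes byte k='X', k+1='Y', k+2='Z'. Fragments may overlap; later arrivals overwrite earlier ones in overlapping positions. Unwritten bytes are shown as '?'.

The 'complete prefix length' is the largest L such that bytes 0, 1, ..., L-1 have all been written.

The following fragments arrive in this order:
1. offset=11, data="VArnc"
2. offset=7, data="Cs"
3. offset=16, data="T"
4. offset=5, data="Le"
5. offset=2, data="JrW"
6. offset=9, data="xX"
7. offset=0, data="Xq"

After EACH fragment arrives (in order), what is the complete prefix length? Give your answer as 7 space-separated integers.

Fragment 1: offset=11 data="VArnc" -> buffer=???????????VArnc? -> prefix_len=0
Fragment 2: offset=7 data="Cs" -> buffer=???????Cs??VArnc? -> prefix_len=0
Fragment 3: offset=16 data="T" -> buffer=???????Cs??VArncT -> prefix_len=0
Fragment 4: offset=5 data="Le" -> buffer=?????LeCs??VArncT -> prefix_len=0
Fragment 5: offset=2 data="JrW" -> buffer=??JrWLeCs??VArncT -> prefix_len=0
Fragment 6: offset=9 data="xX" -> buffer=??JrWLeCsxXVArncT -> prefix_len=0
Fragment 7: offset=0 data="Xq" -> buffer=XqJrWLeCsxXVArncT -> prefix_len=17

Answer: 0 0 0 0 0 0 17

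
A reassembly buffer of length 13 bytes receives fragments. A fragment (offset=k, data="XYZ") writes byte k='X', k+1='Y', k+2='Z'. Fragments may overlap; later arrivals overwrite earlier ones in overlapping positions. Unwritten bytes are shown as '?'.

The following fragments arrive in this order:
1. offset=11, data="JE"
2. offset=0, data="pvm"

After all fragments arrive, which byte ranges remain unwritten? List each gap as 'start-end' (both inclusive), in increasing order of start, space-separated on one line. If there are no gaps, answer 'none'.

Answer: 3-10

Derivation:
Fragment 1: offset=11 len=2
Fragment 2: offset=0 len=3
Gaps: 3-10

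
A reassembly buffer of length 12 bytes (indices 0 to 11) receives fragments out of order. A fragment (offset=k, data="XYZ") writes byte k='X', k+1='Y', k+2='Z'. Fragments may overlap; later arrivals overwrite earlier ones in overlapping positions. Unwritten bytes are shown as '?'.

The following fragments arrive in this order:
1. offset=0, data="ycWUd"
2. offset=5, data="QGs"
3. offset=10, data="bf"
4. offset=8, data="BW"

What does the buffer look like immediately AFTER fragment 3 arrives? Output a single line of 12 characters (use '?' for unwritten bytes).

Fragment 1: offset=0 data="ycWUd" -> buffer=ycWUd???????
Fragment 2: offset=5 data="QGs" -> buffer=ycWUdQGs????
Fragment 3: offset=10 data="bf" -> buffer=ycWUdQGs??bf

Answer: ycWUdQGs??bf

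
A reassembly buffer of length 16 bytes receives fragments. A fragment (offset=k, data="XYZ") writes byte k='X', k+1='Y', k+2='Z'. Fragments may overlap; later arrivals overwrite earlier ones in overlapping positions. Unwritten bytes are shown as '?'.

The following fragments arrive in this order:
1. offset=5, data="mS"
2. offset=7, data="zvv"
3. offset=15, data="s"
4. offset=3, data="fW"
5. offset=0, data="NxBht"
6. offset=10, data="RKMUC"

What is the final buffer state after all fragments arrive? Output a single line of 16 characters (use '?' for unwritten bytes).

Fragment 1: offset=5 data="mS" -> buffer=?????mS?????????
Fragment 2: offset=7 data="zvv" -> buffer=?????mSzvv??????
Fragment 3: offset=15 data="s" -> buffer=?????mSzvv?????s
Fragment 4: offset=3 data="fW" -> buffer=???fWmSzvv?????s
Fragment 5: offset=0 data="NxBht" -> buffer=NxBhtmSzvv?????s
Fragment 6: offset=10 data="RKMUC" -> buffer=NxBhtmSzvvRKMUCs

Answer: NxBhtmSzvvRKMUCs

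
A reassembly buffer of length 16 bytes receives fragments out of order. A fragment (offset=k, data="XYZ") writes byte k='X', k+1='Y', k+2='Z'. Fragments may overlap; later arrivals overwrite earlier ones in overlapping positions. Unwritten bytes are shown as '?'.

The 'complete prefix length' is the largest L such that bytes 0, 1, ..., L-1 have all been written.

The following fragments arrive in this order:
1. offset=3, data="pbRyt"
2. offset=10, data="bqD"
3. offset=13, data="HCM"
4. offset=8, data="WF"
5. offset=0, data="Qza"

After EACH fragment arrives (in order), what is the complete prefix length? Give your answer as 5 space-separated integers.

Answer: 0 0 0 0 16

Derivation:
Fragment 1: offset=3 data="pbRyt" -> buffer=???pbRyt???????? -> prefix_len=0
Fragment 2: offset=10 data="bqD" -> buffer=???pbRyt??bqD??? -> prefix_len=0
Fragment 3: offset=13 data="HCM" -> buffer=???pbRyt??bqDHCM -> prefix_len=0
Fragment 4: offset=8 data="WF" -> buffer=???pbRytWFbqDHCM -> prefix_len=0
Fragment 5: offset=0 data="Qza" -> buffer=QzapbRytWFbqDHCM -> prefix_len=16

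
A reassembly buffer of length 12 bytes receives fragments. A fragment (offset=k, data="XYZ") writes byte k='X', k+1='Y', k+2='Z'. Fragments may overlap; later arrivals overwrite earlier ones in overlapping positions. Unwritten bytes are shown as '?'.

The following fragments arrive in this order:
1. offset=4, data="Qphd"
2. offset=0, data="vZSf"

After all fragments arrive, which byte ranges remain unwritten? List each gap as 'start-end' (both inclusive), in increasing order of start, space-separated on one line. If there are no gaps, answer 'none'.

Fragment 1: offset=4 len=4
Fragment 2: offset=0 len=4
Gaps: 8-11

Answer: 8-11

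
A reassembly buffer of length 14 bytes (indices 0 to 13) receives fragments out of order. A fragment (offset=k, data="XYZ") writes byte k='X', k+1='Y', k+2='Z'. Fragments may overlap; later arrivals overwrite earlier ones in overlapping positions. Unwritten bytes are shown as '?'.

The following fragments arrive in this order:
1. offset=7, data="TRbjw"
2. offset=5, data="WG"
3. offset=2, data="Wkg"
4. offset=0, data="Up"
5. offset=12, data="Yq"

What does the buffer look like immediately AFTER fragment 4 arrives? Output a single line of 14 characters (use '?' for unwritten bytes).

Answer: UpWkgWGTRbjw??

Derivation:
Fragment 1: offset=7 data="TRbjw" -> buffer=???????TRbjw??
Fragment 2: offset=5 data="WG" -> buffer=?????WGTRbjw??
Fragment 3: offset=2 data="Wkg" -> buffer=??WkgWGTRbjw??
Fragment 4: offset=0 data="Up" -> buffer=UpWkgWGTRbjw??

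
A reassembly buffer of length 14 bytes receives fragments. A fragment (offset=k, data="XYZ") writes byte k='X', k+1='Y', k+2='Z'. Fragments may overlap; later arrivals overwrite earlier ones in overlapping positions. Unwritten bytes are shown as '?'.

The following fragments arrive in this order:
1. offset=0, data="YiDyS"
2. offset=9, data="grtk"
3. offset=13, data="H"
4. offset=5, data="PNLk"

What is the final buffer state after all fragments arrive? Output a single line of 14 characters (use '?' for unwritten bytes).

Answer: YiDySPNLkgrtkH

Derivation:
Fragment 1: offset=0 data="YiDyS" -> buffer=YiDyS?????????
Fragment 2: offset=9 data="grtk" -> buffer=YiDyS????grtk?
Fragment 3: offset=13 data="H" -> buffer=YiDyS????grtkH
Fragment 4: offset=5 data="PNLk" -> buffer=YiDySPNLkgrtkH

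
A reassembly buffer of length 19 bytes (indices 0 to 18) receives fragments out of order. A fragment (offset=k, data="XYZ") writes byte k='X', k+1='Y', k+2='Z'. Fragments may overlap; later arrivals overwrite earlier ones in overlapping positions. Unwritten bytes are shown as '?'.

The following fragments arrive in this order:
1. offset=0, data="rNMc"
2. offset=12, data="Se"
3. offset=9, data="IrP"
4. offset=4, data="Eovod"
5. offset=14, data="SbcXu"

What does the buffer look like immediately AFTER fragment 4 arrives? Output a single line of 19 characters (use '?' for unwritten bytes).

Answer: rNMcEovodIrPSe?????

Derivation:
Fragment 1: offset=0 data="rNMc" -> buffer=rNMc???????????????
Fragment 2: offset=12 data="Se" -> buffer=rNMc????????Se?????
Fragment 3: offset=9 data="IrP" -> buffer=rNMc?????IrPSe?????
Fragment 4: offset=4 data="Eovod" -> buffer=rNMcEovodIrPSe?????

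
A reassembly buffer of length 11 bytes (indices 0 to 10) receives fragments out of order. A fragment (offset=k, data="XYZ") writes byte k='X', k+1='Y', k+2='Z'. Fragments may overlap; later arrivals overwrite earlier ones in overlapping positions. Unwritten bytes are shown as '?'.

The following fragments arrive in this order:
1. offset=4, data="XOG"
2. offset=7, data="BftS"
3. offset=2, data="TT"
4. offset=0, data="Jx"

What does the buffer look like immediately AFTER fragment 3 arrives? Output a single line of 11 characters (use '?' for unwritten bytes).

Fragment 1: offset=4 data="XOG" -> buffer=????XOG????
Fragment 2: offset=7 data="BftS" -> buffer=????XOGBftS
Fragment 3: offset=2 data="TT" -> buffer=??TTXOGBftS

Answer: ??TTXOGBftS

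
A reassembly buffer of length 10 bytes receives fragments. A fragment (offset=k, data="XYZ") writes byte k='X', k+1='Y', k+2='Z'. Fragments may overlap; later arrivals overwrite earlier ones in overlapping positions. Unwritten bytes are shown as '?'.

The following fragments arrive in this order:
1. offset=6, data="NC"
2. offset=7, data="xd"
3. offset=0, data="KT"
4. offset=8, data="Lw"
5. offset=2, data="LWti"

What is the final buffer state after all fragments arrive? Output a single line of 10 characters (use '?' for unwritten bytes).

Answer: KTLWtiNxLw

Derivation:
Fragment 1: offset=6 data="NC" -> buffer=??????NC??
Fragment 2: offset=7 data="xd" -> buffer=??????Nxd?
Fragment 3: offset=0 data="KT" -> buffer=KT????Nxd?
Fragment 4: offset=8 data="Lw" -> buffer=KT????NxLw
Fragment 5: offset=2 data="LWti" -> buffer=KTLWtiNxLw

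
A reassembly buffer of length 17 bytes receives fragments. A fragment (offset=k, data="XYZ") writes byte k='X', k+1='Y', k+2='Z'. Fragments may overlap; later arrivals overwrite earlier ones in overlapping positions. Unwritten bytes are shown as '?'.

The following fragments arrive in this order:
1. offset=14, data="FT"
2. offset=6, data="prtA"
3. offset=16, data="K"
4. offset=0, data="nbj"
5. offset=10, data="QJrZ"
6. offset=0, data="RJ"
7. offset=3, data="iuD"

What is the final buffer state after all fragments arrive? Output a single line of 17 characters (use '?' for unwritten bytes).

Fragment 1: offset=14 data="FT" -> buffer=??????????????FT?
Fragment 2: offset=6 data="prtA" -> buffer=??????prtA????FT?
Fragment 3: offset=16 data="K" -> buffer=??????prtA????FTK
Fragment 4: offset=0 data="nbj" -> buffer=nbj???prtA????FTK
Fragment 5: offset=10 data="QJrZ" -> buffer=nbj???prtAQJrZFTK
Fragment 6: offset=0 data="RJ" -> buffer=RJj???prtAQJrZFTK
Fragment 7: offset=3 data="iuD" -> buffer=RJjiuDprtAQJrZFTK

Answer: RJjiuDprtAQJrZFTK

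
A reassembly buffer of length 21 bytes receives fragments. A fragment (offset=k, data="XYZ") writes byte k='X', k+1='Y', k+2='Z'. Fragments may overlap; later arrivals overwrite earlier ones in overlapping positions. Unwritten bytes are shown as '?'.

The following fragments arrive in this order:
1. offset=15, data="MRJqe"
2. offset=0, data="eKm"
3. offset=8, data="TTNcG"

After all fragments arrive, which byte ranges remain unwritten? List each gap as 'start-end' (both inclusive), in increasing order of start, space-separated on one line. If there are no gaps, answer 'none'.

Answer: 3-7 13-14 20-20

Derivation:
Fragment 1: offset=15 len=5
Fragment 2: offset=0 len=3
Fragment 3: offset=8 len=5
Gaps: 3-7 13-14 20-20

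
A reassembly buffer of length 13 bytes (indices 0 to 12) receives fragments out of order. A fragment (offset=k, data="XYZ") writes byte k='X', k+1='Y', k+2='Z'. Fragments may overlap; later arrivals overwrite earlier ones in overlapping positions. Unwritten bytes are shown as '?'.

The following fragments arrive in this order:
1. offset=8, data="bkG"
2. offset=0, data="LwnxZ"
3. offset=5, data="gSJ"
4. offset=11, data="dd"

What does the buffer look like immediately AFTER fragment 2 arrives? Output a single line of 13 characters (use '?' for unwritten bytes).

Answer: LwnxZ???bkG??

Derivation:
Fragment 1: offset=8 data="bkG" -> buffer=????????bkG??
Fragment 2: offset=0 data="LwnxZ" -> buffer=LwnxZ???bkG??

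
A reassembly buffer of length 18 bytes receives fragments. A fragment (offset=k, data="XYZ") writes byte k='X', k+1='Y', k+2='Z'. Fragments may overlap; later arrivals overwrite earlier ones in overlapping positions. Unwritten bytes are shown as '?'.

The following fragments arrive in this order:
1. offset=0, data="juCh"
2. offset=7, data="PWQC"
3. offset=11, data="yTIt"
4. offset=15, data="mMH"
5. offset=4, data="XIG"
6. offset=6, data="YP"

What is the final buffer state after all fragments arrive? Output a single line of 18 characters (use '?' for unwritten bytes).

Fragment 1: offset=0 data="juCh" -> buffer=juCh??????????????
Fragment 2: offset=7 data="PWQC" -> buffer=juCh???PWQC???????
Fragment 3: offset=11 data="yTIt" -> buffer=juCh???PWQCyTIt???
Fragment 4: offset=15 data="mMH" -> buffer=juCh???PWQCyTItmMH
Fragment 5: offset=4 data="XIG" -> buffer=juChXIGPWQCyTItmMH
Fragment 6: offset=6 data="YP" -> buffer=juChXIYPWQCyTItmMH

Answer: juChXIYPWQCyTItmMH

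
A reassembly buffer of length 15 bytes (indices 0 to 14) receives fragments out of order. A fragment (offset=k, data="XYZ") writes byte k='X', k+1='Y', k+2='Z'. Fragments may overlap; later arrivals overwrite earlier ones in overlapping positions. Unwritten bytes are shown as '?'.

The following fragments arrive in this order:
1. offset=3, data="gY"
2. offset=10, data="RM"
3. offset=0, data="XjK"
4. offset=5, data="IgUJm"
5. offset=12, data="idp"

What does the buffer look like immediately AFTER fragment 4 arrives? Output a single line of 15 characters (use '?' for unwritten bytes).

Fragment 1: offset=3 data="gY" -> buffer=???gY??????????
Fragment 2: offset=10 data="RM" -> buffer=???gY?????RM???
Fragment 3: offset=0 data="XjK" -> buffer=XjKgY?????RM???
Fragment 4: offset=5 data="IgUJm" -> buffer=XjKgYIgUJmRM???

Answer: XjKgYIgUJmRM???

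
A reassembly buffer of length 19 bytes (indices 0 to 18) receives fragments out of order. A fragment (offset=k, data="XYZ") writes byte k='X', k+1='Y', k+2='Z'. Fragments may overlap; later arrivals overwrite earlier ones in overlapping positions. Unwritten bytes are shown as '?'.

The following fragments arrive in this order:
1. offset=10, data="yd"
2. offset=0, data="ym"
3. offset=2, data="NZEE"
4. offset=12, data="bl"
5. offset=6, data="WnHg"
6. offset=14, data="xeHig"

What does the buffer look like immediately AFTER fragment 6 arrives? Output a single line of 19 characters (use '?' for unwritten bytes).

Fragment 1: offset=10 data="yd" -> buffer=??????????yd???????
Fragment 2: offset=0 data="ym" -> buffer=ym????????yd???????
Fragment 3: offset=2 data="NZEE" -> buffer=ymNZEE????yd???????
Fragment 4: offset=12 data="bl" -> buffer=ymNZEE????ydbl?????
Fragment 5: offset=6 data="WnHg" -> buffer=ymNZEEWnHgydbl?????
Fragment 6: offset=14 data="xeHig" -> buffer=ymNZEEWnHgydblxeHig

Answer: ymNZEEWnHgydblxeHig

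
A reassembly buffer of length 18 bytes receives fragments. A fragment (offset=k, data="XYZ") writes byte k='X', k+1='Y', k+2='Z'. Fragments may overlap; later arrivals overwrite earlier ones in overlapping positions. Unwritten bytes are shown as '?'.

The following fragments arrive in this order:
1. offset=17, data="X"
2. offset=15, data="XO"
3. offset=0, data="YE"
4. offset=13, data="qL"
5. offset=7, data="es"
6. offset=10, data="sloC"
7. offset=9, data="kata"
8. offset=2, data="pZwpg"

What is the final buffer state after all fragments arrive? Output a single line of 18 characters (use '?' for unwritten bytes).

Fragment 1: offset=17 data="X" -> buffer=?????????????????X
Fragment 2: offset=15 data="XO" -> buffer=???????????????XOX
Fragment 3: offset=0 data="YE" -> buffer=YE?????????????XOX
Fragment 4: offset=13 data="qL" -> buffer=YE???????????qLXOX
Fragment 5: offset=7 data="es" -> buffer=YE?????es????qLXOX
Fragment 6: offset=10 data="sloC" -> buffer=YE?????es?sloCLXOX
Fragment 7: offset=9 data="kata" -> buffer=YE?????eskataCLXOX
Fragment 8: offset=2 data="pZwpg" -> buffer=YEpZwpgeskataCLXOX

Answer: YEpZwpgeskataCLXOX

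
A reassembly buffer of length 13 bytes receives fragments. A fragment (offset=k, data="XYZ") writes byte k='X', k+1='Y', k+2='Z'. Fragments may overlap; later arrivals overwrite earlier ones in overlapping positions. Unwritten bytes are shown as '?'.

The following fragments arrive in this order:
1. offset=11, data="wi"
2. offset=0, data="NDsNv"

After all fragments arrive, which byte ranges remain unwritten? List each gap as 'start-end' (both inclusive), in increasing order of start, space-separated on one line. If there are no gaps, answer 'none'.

Answer: 5-10

Derivation:
Fragment 1: offset=11 len=2
Fragment 2: offset=0 len=5
Gaps: 5-10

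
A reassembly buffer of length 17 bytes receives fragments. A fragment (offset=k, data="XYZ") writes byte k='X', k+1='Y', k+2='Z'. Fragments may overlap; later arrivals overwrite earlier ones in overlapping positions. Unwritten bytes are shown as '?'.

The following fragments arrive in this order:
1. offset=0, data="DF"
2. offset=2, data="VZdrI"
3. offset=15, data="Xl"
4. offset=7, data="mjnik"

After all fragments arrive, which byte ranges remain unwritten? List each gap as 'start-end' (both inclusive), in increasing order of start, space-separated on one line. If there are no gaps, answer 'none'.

Answer: 12-14

Derivation:
Fragment 1: offset=0 len=2
Fragment 2: offset=2 len=5
Fragment 3: offset=15 len=2
Fragment 4: offset=7 len=5
Gaps: 12-14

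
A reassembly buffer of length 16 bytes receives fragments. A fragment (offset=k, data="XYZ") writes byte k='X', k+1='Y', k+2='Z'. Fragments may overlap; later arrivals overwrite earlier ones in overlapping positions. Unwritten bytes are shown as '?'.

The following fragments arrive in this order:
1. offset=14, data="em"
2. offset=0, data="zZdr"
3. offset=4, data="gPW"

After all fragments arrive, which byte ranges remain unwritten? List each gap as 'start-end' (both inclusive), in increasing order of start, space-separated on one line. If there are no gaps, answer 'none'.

Answer: 7-13

Derivation:
Fragment 1: offset=14 len=2
Fragment 2: offset=0 len=4
Fragment 3: offset=4 len=3
Gaps: 7-13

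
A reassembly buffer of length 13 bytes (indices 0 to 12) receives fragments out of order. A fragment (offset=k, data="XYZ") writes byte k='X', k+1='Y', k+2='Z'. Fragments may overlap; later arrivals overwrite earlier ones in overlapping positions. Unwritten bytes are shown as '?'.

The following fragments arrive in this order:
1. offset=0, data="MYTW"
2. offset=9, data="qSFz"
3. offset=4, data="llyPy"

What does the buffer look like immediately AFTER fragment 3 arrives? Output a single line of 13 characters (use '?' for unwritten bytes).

Answer: MYTWllyPyqSFz

Derivation:
Fragment 1: offset=0 data="MYTW" -> buffer=MYTW?????????
Fragment 2: offset=9 data="qSFz" -> buffer=MYTW?????qSFz
Fragment 3: offset=4 data="llyPy" -> buffer=MYTWllyPyqSFz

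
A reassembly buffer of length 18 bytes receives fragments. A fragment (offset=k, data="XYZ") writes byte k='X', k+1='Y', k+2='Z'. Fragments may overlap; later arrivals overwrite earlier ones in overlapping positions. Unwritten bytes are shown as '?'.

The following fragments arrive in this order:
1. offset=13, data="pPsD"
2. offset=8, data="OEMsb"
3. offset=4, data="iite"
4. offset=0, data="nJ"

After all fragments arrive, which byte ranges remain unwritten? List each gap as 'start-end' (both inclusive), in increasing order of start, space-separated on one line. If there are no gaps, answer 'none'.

Fragment 1: offset=13 len=4
Fragment 2: offset=8 len=5
Fragment 3: offset=4 len=4
Fragment 4: offset=0 len=2
Gaps: 2-3 17-17

Answer: 2-3 17-17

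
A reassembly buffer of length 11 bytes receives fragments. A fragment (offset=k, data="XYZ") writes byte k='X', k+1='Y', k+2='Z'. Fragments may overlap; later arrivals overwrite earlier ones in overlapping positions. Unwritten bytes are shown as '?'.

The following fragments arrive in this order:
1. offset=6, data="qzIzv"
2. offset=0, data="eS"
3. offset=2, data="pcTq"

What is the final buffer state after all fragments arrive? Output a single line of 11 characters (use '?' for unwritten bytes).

Answer: eSpcTqqzIzv

Derivation:
Fragment 1: offset=6 data="qzIzv" -> buffer=??????qzIzv
Fragment 2: offset=0 data="eS" -> buffer=eS????qzIzv
Fragment 3: offset=2 data="pcTq" -> buffer=eSpcTqqzIzv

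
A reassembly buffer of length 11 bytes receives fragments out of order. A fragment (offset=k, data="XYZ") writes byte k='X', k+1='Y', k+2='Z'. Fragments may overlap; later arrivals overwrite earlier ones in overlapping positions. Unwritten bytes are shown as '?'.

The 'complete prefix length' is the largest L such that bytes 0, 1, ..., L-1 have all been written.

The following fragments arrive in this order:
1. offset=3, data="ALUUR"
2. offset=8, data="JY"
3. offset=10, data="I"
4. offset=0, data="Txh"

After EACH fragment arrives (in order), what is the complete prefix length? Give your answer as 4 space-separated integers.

Answer: 0 0 0 11

Derivation:
Fragment 1: offset=3 data="ALUUR" -> buffer=???ALUUR??? -> prefix_len=0
Fragment 2: offset=8 data="JY" -> buffer=???ALUURJY? -> prefix_len=0
Fragment 3: offset=10 data="I" -> buffer=???ALUURJYI -> prefix_len=0
Fragment 4: offset=0 data="Txh" -> buffer=TxhALUURJYI -> prefix_len=11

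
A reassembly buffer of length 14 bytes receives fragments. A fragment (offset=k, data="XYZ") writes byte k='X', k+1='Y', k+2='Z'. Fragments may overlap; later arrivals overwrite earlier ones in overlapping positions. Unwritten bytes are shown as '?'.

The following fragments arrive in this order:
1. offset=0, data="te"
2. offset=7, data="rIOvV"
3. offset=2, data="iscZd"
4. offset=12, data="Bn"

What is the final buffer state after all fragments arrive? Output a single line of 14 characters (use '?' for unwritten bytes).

Fragment 1: offset=0 data="te" -> buffer=te????????????
Fragment 2: offset=7 data="rIOvV" -> buffer=te?????rIOvV??
Fragment 3: offset=2 data="iscZd" -> buffer=teiscZdrIOvV??
Fragment 4: offset=12 data="Bn" -> buffer=teiscZdrIOvVBn

Answer: teiscZdrIOvVBn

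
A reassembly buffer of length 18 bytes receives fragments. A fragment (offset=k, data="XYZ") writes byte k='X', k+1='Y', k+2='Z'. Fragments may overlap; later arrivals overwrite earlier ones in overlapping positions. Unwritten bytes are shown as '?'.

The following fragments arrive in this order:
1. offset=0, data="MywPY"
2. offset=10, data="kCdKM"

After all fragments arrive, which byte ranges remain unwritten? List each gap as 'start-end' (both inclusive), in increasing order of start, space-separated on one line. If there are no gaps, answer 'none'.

Answer: 5-9 15-17

Derivation:
Fragment 1: offset=0 len=5
Fragment 2: offset=10 len=5
Gaps: 5-9 15-17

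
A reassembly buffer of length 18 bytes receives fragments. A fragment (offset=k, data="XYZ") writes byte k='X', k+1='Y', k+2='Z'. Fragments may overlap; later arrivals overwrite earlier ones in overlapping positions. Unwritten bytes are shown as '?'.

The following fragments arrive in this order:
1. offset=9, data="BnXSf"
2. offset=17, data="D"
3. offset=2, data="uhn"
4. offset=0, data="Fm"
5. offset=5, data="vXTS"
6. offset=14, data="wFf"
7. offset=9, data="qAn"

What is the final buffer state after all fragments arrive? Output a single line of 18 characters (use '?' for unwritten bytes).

Fragment 1: offset=9 data="BnXSf" -> buffer=?????????BnXSf????
Fragment 2: offset=17 data="D" -> buffer=?????????BnXSf???D
Fragment 3: offset=2 data="uhn" -> buffer=??uhn????BnXSf???D
Fragment 4: offset=0 data="Fm" -> buffer=Fmuhn????BnXSf???D
Fragment 5: offset=5 data="vXTS" -> buffer=FmuhnvXTSBnXSf???D
Fragment 6: offset=14 data="wFf" -> buffer=FmuhnvXTSBnXSfwFfD
Fragment 7: offset=9 data="qAn" -> buffer=FmuhnvXTSqAnSfwFfD

Answer: FmuhnvXTSqAnSfwFfD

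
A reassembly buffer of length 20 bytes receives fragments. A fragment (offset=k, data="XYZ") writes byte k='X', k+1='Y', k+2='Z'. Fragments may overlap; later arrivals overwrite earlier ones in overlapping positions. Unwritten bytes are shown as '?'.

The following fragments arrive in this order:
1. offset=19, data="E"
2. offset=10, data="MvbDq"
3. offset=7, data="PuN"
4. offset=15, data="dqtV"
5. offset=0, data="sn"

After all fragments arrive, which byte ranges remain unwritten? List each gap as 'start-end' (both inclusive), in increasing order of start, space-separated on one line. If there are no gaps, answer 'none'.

Answer: 2-6

Derivation:
Fragment 1: offset=19 len=1
Fragment 2: offset=10 len=5
Fragment 3: offset=7 len=3
Fragment 4: offset=15 len=4
Fragment 5: offset=0 len=2
Gaps: 2-6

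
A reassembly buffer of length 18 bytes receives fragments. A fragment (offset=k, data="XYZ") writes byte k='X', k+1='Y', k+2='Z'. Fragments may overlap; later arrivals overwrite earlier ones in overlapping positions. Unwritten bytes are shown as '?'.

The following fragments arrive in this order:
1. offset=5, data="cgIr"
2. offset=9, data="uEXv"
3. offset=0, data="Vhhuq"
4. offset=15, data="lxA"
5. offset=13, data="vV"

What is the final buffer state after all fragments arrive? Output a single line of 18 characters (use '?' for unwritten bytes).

Answer: VhhuqcgIruEXvvVlxA

Derivation:
Fragment 1: offset=5 data="cgIr" -> buffer=?????cgIr?????????
Fragment 2: offset=9 data="uEXv" -> buffer=?????cgIruEXv?????
Fragment 3: offset=0 data="Vhhuq" -> buffer=VhhuqcgIruEXv?????
Fragment 4: offset=15 data="lxA" -> buffer=VhhuqcgIruEXv??lxA
Fragment 5: offset=13 data="vV" -> buffer=VhhuqcgIruEXvvVlxA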